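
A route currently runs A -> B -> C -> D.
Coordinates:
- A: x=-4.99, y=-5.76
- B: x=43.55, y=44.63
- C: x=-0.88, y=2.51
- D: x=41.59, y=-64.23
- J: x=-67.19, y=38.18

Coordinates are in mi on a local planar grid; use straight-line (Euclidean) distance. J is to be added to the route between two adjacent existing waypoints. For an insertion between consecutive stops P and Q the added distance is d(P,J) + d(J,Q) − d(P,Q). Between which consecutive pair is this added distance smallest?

Added distance for inserting J between each consecutive pair:
A–B: 117.1 mi
B–C: 125.0 mi
C–D: 145.6 mi
Smallest added distance is 117.1 mi, inserting between A and B.

between A and B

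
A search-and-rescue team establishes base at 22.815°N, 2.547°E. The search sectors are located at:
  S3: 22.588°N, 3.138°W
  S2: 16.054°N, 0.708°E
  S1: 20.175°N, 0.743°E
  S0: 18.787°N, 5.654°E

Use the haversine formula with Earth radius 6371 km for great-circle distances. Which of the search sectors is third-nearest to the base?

Distances from the base (22.815°N, 2.547°E):
S1: 347.9 km
S0: 552.1 km
S3: 583.7 km
S2: 776.1 km
The third-nearest is S3 at 583.7 km.

S3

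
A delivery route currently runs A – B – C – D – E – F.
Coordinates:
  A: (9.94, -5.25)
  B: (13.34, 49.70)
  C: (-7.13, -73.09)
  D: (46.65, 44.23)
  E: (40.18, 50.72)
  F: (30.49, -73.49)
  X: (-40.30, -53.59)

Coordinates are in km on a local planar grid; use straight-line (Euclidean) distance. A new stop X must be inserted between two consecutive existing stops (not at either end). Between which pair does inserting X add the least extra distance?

between B and C

Added distance for inserting X between each consecutive pair:
A–B: 131.1 km
B–C: 30.4 km
C–D: 40.3 km
D–E: 253.5 km
E–F: 80.7 km
Smallest added distance is 30.4 km, inserting between B and C.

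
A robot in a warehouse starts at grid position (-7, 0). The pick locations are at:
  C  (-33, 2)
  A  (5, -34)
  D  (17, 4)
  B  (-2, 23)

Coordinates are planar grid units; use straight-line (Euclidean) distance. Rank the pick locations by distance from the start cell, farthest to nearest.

Distances from the start cell:
A (5, -34): 36.1
C (-33, 2): 26.1
D (17, 4): 24.3
B (-2, 23): 23.5

A, C, D, B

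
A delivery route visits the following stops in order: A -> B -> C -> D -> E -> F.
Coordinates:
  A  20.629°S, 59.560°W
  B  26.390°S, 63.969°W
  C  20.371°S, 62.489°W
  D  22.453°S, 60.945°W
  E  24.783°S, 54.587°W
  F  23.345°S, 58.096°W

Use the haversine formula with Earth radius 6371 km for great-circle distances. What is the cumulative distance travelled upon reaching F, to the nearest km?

Leg distances:
A→B: 782.4 km  (cumulative 782.4 km)
B→C: 686.1 km  (cumulative 1468.5 km)
C→D: 281.3 km  (cumulative 1749.8 km)
D→E: 697.5 km  (cumulative 2447.4 km)
E→F: 390.5 km  (cumulative 2837.9 km)
Cumulative distance at F ≈ 2838 km.

2838 km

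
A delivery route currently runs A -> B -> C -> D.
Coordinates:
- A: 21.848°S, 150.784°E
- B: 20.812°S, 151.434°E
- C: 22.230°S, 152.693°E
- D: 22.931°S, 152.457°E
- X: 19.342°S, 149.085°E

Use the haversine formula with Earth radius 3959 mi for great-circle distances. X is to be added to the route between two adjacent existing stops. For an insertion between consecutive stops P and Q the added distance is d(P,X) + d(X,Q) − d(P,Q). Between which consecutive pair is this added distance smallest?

between A and B

Added distance for inserting X between each consecutive pair:
A–B: 305.3 mi
B–C: 362.9 mi
C–D: 585.8 mi
Smallest added distance is 305.3 mi, inserting between A and B.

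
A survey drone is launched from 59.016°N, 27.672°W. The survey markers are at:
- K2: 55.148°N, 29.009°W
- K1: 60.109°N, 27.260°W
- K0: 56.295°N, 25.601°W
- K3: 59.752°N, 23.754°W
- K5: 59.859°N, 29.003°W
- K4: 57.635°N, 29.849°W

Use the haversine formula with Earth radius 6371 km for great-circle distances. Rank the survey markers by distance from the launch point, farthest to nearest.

Computing each great-circle distance from 59.016°N, 27.672°W:
K2 55.148°N, 29.009°W: 437.6 km
K0 56.295°N, 25.601°W: 326.6 km
K3 59.752°N, 23.754°W: 236.4 km
K4 57.635°N, 29.849°W: 199.3 km
K1 60.109°N, 27.260°W: 123.7 km
K5 59.859°N, 29.003°W: 120.2 km

K2, K0, K3, K4, K1, K5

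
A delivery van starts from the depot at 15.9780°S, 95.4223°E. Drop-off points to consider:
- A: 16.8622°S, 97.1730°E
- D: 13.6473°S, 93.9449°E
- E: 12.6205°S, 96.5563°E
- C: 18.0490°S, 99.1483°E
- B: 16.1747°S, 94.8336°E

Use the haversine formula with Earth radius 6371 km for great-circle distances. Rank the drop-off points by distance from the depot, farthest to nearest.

C, E, D, A, B

Distance from the depot at 15.9780°S, 95.4223°E to each:
C 18.0490°S, 99.1483°E: 458.2 km
E 12.6205°S, 96.5563°E: 392.8 km
D 13.6473°S, 93.9449°E: 303.9 km
A 16.8622°S, 97.1730°E: 211.0 km
B 16.1747°S, 94.8336°E: 66.6 km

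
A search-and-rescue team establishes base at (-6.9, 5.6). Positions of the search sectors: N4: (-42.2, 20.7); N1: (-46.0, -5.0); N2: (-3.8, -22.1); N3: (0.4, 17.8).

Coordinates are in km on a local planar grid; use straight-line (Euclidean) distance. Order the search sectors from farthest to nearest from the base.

Distances from the base:
N1 (-46.0, -5.0): 40.5 km
N4 (-42.2, 20.7): 38.4 km
N2 (-3.8, -22.1): 27.9 km
N3 (0.4, 17.8): 14.2 km

N1, N4, N2, N3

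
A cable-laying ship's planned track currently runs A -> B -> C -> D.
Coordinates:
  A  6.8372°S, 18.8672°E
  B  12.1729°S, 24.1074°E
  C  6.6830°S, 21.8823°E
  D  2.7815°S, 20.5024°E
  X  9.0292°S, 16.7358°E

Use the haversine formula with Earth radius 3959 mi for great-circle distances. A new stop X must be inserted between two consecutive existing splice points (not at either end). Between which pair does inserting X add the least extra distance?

between A and B

Added distance for inserting X between each consecutive pair:
A–B: 242.8 mi
B–C: 524.9 mi
C–D: 605.2 mi
Smallest added distance is 242.8 mi, inserting between A and B.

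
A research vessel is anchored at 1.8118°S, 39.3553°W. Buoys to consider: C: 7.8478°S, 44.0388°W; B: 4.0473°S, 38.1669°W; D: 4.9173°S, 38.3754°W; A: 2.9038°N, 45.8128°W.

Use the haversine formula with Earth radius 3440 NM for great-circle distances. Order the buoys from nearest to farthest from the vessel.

Computing each great-circle distance from 1.8118°S, 39.3553°W:
B 4.0473°S, 38.1669°W: 152.0 NM
D 4.9173°S, 38.3754°W: 195.5 NM
C 7.8478°S, 44.0388°W: 458.0 NM
A 2.9038°N, 45.8128°W: 480.0 NM

B, D, C, A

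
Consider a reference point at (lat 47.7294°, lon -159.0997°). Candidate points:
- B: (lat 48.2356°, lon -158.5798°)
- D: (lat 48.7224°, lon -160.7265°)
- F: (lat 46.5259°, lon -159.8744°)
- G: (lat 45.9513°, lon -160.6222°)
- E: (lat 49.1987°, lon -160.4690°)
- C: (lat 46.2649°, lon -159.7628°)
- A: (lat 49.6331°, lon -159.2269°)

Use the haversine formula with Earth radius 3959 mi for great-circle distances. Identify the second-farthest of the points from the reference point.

A

Distances from the reference point ((lat 47.7294°, lon -159.0997°)):
G: 142.4 mi
A: 131.7 mi
E: 119.3 mi
C: 105.9 mi
D: 101.6 mi
F: 90.8 mi
B: 42.4 mi
The second-farthest is A at 131.7 mi.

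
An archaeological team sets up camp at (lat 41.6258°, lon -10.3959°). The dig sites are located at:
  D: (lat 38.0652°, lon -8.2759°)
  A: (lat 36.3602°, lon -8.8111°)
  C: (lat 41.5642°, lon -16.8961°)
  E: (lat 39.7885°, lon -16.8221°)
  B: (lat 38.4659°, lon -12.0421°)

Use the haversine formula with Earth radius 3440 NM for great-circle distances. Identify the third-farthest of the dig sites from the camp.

C

Distance to each, sorted:
A: 324.7 NM
E: 312.5 NM
C: 291.8 NM
D: 235.0 NM
B: 204.2 NM
The third-farthest is C at 291.8 NM.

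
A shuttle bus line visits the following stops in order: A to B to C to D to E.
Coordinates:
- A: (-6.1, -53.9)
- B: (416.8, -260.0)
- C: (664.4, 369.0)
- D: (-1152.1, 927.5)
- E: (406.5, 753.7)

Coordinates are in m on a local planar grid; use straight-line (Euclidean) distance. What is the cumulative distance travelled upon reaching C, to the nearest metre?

1146 m

Leg distances:
A→B: 470.4 m  (cumulative 470.4 m)
B→C: 676.0 m  (cumulative 1146.4 m)
Cumulative distance at C ≈ 1146 m.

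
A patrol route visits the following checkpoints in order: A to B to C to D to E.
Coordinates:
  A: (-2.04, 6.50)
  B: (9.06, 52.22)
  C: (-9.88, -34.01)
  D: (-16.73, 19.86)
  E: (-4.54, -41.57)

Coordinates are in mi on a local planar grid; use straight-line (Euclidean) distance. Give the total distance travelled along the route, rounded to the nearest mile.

252 mi

Leg distances:
A→B: 47.0 mi  (cumulative 47.0 mi)
B→C: 88.3 mi  (cumulative 135.3 mi)
C→D: 54.3 mi  (cumulative 189.6 mi)
D→E: 62.6 mi  (cumulative 252.3 mi)
Total route length ≈ 252 mi.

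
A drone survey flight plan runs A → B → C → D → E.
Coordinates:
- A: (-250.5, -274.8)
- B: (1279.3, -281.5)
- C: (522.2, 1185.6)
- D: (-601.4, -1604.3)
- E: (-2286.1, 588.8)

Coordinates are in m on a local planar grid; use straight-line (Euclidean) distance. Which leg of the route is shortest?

A–B

Leg distances:
A→B: 1529.8 m
B→C: 1650.9 m
C→D: 3007.7 m
D→E: 2765.5 m
The shortest leg is A–B at 1529.8 m.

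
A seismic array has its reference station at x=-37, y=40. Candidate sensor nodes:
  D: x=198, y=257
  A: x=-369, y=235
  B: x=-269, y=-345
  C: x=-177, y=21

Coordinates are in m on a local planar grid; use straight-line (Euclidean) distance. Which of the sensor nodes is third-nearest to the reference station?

Distances from the reference station (x=-37, y=40):
C: 141.3 m
D: 319.9 m
A: 385.0 m
B: 449.5 m
The third-nearest is A at 385.0 m.

A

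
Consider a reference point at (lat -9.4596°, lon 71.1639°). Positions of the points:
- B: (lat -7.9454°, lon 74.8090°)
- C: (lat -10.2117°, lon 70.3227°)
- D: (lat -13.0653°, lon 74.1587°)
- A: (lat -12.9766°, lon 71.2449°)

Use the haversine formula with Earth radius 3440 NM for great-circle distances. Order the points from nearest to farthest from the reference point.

C, A, B, D

Distances from the reference point:
C (lat -10.2117°, lon 70.3227°): 67.2 NM
A (lat -12.9766°, lon 71.2449°): 211.2 NM
B (lat -7.9454°, lon 74.8090°): 234.6 NM
D (lat -13.0653°, lon 74.1587°): 279.2 NM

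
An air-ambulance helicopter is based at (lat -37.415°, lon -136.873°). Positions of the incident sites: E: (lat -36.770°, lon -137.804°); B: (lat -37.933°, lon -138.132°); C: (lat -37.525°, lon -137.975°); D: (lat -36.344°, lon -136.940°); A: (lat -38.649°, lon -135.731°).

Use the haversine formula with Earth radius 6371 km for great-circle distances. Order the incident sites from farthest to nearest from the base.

A, B, D, E, C

Distance from the base at (lat -37.415°, lon -136.873°) to each:
A (lat -38.649°, lon -135.731°): 169.8 km
B (lat -37.933°, lon -138.132°): 124.9 km
D (lat -36.344°, lon -136.940°): 119.2 km
E (lat -36.770°, lon -137.804°): 109.4 km
C (lat -37.525°, lon -137.975°): 98.0 km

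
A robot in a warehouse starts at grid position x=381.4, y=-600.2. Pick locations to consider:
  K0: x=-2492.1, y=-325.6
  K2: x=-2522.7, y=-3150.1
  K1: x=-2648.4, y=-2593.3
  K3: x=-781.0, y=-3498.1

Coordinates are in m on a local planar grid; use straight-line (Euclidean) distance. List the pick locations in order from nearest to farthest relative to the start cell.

K0, K3, K1, K2

Distance from the start cell at x=381.4, y=-600.2 to each:
K0 x=-2492.1, y=-325.6: 2886.6 m
K3 x=-781.0, y=-3498.1: 3122.3 m
K1 x=-2648.4, y=-2593.3: 3626.6 m
K2 x=-2522.7, y=-3150.1: 3864.7 m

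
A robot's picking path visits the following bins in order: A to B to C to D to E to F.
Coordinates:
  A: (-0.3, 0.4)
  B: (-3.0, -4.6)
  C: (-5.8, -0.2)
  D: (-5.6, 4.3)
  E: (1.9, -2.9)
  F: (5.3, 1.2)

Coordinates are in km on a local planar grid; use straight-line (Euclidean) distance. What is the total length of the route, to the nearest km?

31 km

Leg distances:
A→B: 5.7 km  (cumulative 5.7 km)
B→C: 5.2 km  (cumulative 10.9 km)
C→D: 4.5 km  (cumulative 15.4 km)
D→E: 10.4 km  (cumulative 25.8 km)
E→F: 5.3 km  (cumulative 31.1 km)
Total route length ≈ 31 km.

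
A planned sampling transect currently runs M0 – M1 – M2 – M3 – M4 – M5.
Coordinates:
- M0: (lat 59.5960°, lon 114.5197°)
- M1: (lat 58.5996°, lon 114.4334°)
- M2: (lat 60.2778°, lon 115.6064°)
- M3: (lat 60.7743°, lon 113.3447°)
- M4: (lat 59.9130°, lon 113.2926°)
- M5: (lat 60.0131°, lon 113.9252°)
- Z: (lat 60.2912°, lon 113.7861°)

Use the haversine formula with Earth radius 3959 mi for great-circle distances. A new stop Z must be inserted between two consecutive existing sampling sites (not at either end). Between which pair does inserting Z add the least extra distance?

between M3 and M4

Added distance for inserting Z between each consecutive pair:
M0–M1: 104.5 mi
M1–M2: 58.4 mi
M2–M3: 14.8 mi
M3–M4: 8.2 mi
M4–M5: 28.0 mi
Smallest added distance is 8.2 mi, inserting between M3 and M4.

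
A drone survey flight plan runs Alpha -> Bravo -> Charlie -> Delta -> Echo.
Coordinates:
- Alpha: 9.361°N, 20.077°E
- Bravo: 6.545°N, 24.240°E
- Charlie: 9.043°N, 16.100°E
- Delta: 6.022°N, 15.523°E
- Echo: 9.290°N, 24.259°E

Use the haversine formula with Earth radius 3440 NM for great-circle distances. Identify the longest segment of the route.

Leg distances:
Alpha→Bravo: 299.7 NM
Bravo→Charlie: 506.9 NM
Charlie→Delta: 184.6 NM
Delta→Echo: 555.5 NM
The longest leg is Delta–Echo at 555.5 NM.

Delta–Echo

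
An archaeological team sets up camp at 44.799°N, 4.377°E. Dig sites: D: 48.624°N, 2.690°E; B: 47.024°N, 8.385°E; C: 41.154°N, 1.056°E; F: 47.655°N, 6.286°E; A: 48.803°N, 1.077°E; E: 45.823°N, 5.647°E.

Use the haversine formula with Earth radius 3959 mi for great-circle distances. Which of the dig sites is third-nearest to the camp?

B

Distances from the camp (44.799°N, 4.377°E):
E: 93.9 mi
F: 217.4 mi
B: 246.5 mi
D: 276.1 mi
C: 302.6 mi
A: 317.6 mi
The third-nearest is B at 246.5 mi.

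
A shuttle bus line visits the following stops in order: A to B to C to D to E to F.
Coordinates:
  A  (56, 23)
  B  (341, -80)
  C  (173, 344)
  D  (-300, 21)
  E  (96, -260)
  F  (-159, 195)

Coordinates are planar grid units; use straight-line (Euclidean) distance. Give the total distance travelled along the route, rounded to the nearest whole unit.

Leg distances:
A→B: 303.0  (cumulative 303.0)
B→C: 456.1  (cumulative 759.1)
C→D: 572.8  (cumulative 1331.9)
D→E: 485.6  (cumulative 1817.4)
E→F: 521.6  (cumulative 2339.0)
Total route length ≈ 2339.

2339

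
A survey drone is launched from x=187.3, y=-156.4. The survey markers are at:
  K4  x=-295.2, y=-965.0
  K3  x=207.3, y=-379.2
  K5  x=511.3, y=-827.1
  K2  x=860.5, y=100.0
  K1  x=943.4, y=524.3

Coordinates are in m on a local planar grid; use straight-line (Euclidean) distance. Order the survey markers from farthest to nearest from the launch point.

K1, K4, K5, K2, K3

Computing each straight-line distance from x=187.3, y=-156.4:
K1 x=943.4, y=524.3: 1017.4 m
K4 x=-295.2, y=-965.0: 941.6 m
K5 x=511.3, y=-827.1: 744.9 m
K2 x=860.5, y=100.0: 720.4 m
K3 x=207.3, y=-379.2: 223.7 m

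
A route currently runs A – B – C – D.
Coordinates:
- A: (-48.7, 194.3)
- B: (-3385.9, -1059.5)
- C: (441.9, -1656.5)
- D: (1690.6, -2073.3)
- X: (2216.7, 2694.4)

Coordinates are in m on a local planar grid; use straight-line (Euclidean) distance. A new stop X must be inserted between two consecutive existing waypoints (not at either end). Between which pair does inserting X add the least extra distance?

between A and B

Added distance for inserting X between each consecutive pair:
A–B: 6552.8 m
B–C: 7568.8 m
C–D: 8179.2 m
Smallest added distance is 6552.8 m, inserting between A and B.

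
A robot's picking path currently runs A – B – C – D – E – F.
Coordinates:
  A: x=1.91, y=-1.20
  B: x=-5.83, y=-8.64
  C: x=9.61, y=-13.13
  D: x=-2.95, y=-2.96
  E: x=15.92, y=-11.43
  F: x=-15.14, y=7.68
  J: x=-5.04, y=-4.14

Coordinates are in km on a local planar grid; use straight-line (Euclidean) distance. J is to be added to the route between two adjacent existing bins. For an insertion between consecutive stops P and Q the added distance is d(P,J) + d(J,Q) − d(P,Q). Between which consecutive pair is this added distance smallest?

between E and F

Added distance for inserting J between each consecutive pair:
A–B: 1.4 km
B–C: 5.7 km
C–D: 3.4 km
D–E: 3.9 km
E–F: 1.3 km
Smallest added distance is 1.3 km, inserting between E and F.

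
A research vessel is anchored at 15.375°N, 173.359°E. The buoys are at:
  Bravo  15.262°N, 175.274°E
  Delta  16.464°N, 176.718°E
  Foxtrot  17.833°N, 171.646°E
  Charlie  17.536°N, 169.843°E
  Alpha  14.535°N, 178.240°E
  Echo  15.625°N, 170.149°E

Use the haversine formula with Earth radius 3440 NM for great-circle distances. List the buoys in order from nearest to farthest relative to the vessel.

Bravo, Foxtrot, Echo, Delta, Charlie, Alpha

Computing each great-circle distance from 15.375°N, 173.359°E:
Bravo 15.262°N, 175.274°E: 111.1 NM
Foxtrot 17.833°N, 171.646°E: 177.5 NM
Echo 15.625°N, 170.149°E: 186.3 NM
Delta 16.464°N, 176.718°E: 204.7 NM
Charlie 17.536°N, 169.843°E: 240.4 NM
Alpha 14.535°N, 178.240°E: 287.6 NM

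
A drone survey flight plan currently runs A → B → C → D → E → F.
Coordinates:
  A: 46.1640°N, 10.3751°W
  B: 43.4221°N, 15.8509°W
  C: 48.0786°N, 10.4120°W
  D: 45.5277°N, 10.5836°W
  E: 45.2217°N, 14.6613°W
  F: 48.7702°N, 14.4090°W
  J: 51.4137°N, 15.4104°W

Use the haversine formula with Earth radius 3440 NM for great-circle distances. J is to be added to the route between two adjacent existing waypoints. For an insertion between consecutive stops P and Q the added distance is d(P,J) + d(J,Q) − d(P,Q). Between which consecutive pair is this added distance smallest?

between E and F

Added distance for inserting J between each consecutive pair:
A–B: 567.4 NM
B–C: 398.3 NM
C–D: 527.3 NM
D–E: 602.1 NM
E–F: 323.0 NM
Smallest added distance is 323.0 NM, inserting between E and F.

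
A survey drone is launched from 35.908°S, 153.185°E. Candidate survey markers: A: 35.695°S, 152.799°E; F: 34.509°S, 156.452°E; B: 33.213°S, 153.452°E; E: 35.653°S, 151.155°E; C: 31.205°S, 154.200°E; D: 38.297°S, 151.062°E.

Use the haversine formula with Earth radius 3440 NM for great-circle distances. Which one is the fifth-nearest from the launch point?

F

Distances from the launch point (35.908°S, 153.185°E):
A: 22.7 NM
E: 100.1 NM
B: 162.3 NM
D: 175.8 NM
F: 180.9 NM
C: 286.9 NM
The fifth-nearest is F at 180.9 NM.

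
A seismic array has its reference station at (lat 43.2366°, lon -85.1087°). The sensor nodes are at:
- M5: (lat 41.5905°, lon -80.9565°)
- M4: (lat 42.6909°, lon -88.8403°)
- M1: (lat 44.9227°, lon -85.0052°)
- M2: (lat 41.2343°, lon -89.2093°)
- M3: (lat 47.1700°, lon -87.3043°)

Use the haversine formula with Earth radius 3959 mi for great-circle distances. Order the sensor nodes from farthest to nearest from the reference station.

M3, M2, M5, M4, M1

Distances from the reference station:
M3 (lat 47.1700°, lon -87.3043°): 292.0 mi
M2 (lat 41.2343°, lon -89.2093°): 251.3 mi
M5 (lat 41.5905°, lon -80.9565°): 240.4 mi
M4 (lat 42.6909°, lon -88.8403°): 192.4 mi
M1 (lat 44.9227°, lon -85.0052°): 116.6 mi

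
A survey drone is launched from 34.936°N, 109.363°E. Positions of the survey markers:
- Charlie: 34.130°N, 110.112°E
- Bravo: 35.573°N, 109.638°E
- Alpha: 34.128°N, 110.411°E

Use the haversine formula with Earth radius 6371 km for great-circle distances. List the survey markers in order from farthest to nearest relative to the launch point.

Distance from the launch point at 34.936°N, 109.363°E to each:
Alpha 34.128°N, 110.411°E: 131.5 km
Charlie 34.130°N, 110.112°E: 112.9 km
Bravo 35.573°N, 109.638°E: 75.1 km

Alpha, Charlie, Bravo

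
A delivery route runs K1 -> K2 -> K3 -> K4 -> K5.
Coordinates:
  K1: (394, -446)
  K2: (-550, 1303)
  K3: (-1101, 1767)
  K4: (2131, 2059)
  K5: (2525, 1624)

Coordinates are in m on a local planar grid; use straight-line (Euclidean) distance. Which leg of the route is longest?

K3–K4

Leg distances:
K1→K2: 1987.5 m
K2→K3: 720.3 m
K3→K4: 3245.2 m
K4→K5: 586.9 m
The longest leg is K3–K4 at 3245.2 m.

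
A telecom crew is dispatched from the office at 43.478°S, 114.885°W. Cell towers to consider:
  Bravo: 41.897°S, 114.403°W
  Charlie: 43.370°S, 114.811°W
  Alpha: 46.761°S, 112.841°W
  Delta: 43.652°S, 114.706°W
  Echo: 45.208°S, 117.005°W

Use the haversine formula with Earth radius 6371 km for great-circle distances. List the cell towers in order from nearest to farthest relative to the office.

Charlie, Delta, Bravo, Echo, Alpha

Distances from the office:
Charlie 43.370°S, 114.811°W: 13.4 km
Delta 43.652°S, 114.706°W: 24.1 km
Bravo 41.897°S, 114.403°W: 180.2 km
Echo 45.208°S, 117.005°W: 255.8 km
Alpha 46.761°S, 112.841°W: 398.7 km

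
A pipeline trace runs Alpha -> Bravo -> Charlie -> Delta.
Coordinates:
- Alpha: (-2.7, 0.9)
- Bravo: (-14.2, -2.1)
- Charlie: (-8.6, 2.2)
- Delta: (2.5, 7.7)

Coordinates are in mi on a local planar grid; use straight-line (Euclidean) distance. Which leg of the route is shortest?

Bravo–Charlie

Leg distances:
Alpha→Bravo: 11.9 mi
Bravo→Charlie: 7.1 mi
Charlie→Delta: 12.4 mi
The shortest leg is Bravo–Charlie at 7.1 mi.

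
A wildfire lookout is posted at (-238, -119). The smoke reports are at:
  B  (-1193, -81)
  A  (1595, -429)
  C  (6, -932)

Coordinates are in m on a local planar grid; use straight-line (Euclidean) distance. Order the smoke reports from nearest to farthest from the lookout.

C, B, A

Computing each straight-line distance from (-238, -119):
C (6, -932): 848.8 m
B (-1193, -81): 955.8 m
A (1595, -429): 1859.0 m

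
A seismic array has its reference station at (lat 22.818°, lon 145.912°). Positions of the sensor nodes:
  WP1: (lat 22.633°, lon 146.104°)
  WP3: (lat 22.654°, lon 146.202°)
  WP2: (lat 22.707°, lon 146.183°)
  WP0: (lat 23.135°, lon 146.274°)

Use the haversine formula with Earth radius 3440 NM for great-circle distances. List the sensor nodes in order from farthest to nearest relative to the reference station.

Distance from the reference station at (lat 22.818°, lon 145.912°) to each:
WP0 (lat 23.135°, lon 146.274°): 27.6 NM
WP3 (lat 22.654°, lon 146.202°): 18.8 NM
WP2 (lat 22.707°, lon 146.183°): 16.4 NM
WP1 (lat 22.633°, lon 146.104°): 15.4 NM

WP0, WP3, WP2, WP1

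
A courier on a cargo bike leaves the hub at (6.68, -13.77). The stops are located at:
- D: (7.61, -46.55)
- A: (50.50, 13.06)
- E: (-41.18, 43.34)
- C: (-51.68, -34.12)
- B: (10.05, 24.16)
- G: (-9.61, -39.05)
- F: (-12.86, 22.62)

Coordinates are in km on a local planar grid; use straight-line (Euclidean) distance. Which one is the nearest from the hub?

Distance to each, sorted:
G: 30.1 km
D: 32.8 km
B: 38.1 km
F: 41.3 km
A: 51.4 km
C: 61.8 km
E: 74.5 km
The nearest is G at 30.1 km.

G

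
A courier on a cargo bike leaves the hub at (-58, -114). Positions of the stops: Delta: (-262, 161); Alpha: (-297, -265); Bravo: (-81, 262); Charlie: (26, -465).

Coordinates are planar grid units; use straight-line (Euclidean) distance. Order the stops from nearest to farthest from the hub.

Distance from the hub at (-58, -114) to each:
Alpha (-297, -265): 282.7
Delta (-262, 161): 342.4
Charlie (26, -465): 360.9
Bravo (-81, 262): 376.7

Alpha, Delta, Charlie, Bravo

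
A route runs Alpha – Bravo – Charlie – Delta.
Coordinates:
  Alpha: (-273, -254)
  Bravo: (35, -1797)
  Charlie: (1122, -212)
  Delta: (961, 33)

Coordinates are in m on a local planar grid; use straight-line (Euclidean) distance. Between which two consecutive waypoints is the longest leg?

Bravo–Charlie

Leg distances:
Alpha→Bravo: 1573.4 m
Bravo→Charlie: 1921.9 m
Charlie→Delta: 293.2 m
The longest leg is Bravo–Charlie at 1921.9 m.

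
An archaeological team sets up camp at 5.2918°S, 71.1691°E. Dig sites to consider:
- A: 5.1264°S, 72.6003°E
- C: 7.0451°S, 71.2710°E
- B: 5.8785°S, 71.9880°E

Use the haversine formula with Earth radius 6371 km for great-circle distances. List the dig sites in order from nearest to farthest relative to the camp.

B, A, C

Distance from the camp at 5.2918°S, 71.1691°E to each:
B 5.8785°S, 71.9880°E: 111.7 km
A 5.1264°S, 72.6003°E: 159.5 km
C 7.0451°S, 71.2710°E: 195.3 km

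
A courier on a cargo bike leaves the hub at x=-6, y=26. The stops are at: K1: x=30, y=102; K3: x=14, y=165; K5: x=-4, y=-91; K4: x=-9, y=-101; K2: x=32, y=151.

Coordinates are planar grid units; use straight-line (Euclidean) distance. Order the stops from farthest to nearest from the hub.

Computing each straight-line distance from x=-6, y=26:
K3 x=14, y=165: 140.4
K2 x=32, y=151: 130.6
K4 x=-9, y=-101: 127.0
K5 x=-4, y=-91: 117.0
K1 x=30, y=102: 84.1

K3, K2, K4, K5, K1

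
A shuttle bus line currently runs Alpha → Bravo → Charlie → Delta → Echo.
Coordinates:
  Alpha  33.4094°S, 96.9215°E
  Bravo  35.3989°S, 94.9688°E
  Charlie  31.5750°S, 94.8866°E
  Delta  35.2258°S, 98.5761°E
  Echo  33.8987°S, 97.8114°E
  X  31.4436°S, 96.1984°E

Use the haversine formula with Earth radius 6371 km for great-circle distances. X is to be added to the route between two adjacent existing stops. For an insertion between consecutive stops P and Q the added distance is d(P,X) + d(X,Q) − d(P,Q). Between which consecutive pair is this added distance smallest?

Added distance for inserting X between each consecutive pair:
Alpha–Bravo: 398.6 km
Bravo–Charlie: 154.3 km
Charlie–Delta: 69.2 km
Delta–Echo: 623.6 km
Smallest added distance is 69.2 km, inserting between Charlie and Delta.

between Charlie and Delta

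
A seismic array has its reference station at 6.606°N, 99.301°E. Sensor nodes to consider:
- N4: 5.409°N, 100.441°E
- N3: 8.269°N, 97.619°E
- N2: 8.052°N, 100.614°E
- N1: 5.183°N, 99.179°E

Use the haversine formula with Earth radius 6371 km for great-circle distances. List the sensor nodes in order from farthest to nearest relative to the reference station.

N3, N2, N4, N1

Distances from the reference station:
N3 8.269°N, 97.619°E: 261.9 km
N2 8.052°N, 100.614°E: 216.4 km
N4 5.409°N, 100.441°E: 183.3 km
N1 5.183°N, 99.179°E: 158.8 km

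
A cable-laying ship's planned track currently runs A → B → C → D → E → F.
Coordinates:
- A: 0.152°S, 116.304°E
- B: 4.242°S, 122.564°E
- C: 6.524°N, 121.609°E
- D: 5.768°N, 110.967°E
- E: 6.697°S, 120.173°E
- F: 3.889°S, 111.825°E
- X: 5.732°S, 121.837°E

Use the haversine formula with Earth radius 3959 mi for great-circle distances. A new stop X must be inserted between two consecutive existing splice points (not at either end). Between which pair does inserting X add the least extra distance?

Added distance for inserting X between each consecutive pair:
A–B: 140.6 mi
B–C: 214.7 mi
C–D: 1206.6 mi
D–E: 154.9 mi
E–F: 227.1 mi
Smallest added distance is 140.6 mi, inserting between A and B.

between A and B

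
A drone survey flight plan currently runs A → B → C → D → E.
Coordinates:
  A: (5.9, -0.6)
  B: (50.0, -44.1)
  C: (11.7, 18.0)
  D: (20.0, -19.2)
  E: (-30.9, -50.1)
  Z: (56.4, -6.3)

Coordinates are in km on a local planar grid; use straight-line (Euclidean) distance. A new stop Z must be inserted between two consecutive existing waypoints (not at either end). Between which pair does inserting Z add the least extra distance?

between B and C

Added distance for inserting Z between each consecutive pair:
A–B: 27.2 km
B–C: 16.3 km
C–D: 51.4 km
D–E: 76.7 km
Smallest added distance is 16.3 km, inserting between B and C.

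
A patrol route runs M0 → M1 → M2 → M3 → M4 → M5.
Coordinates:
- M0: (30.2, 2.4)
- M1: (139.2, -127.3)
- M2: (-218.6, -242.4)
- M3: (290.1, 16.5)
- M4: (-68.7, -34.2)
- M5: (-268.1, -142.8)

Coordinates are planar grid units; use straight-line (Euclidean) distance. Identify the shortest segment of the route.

Leg distances:
M0→M1: 169.4
M1→M2: 375.9
M2→M3: 570.8
M3→M4: 362.4
M4→M5: 227.1
The shortest leg is M0–M1 at 169.4.

M0–M1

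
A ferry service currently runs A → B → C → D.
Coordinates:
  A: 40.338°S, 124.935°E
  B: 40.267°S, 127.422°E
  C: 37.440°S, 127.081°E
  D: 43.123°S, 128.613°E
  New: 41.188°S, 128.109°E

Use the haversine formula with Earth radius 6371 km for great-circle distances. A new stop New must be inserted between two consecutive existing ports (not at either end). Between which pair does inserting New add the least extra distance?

Added distance for inserting New between each consecutive pair:
A–B: 190.1 km
B–C: 227.9 km
C–D: 0.1 km
Smallest added distance is 0.1 km, inserting between C and D.

between C and D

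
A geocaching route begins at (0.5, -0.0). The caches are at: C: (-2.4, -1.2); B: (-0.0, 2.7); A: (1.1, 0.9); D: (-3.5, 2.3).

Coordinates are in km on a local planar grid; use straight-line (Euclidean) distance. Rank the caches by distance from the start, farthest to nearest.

D, C, B, A

Computing each straight-line distance from (0.5, -0.0):
D (-3.5, 2.3): 4.6 km
C (-2.4, -1.2): 3.1 km
B (-0.0, 2.7): 2.7 km
A (1.1, 0.9): 1.1 km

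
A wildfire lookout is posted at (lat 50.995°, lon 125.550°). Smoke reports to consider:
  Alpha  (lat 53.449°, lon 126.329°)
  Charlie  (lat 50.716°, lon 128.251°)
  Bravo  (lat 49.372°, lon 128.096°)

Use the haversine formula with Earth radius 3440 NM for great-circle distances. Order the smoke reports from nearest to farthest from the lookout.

Distance from the lookout at (lat 50.995°, lon 125.550°) to each:
Charlie (lat 50.716°, lon 128.251°): 103.7 NM
Bravo (lat 49.372°, lon 128.096°): 138.1 NM
Alpha (lat 53.449°, lon 126.329°): 150.1 NM

Charlie, Bravo, Alpha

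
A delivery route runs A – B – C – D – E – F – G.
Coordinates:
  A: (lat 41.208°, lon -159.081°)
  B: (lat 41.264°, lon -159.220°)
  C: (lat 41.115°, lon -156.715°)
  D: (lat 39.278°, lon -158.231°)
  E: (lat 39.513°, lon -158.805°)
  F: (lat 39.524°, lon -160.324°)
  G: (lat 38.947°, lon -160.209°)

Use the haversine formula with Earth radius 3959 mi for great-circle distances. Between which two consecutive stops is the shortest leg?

A–B

Leg distances:
A→B: 8.2 mi
B→C: 130.7 mi
C→D: 150.0 mi
D→E: 34.7 mi
E→F: 81.0 mi
F→G: 40.3 mi
The shortest leg is A–B at 8.2 mi.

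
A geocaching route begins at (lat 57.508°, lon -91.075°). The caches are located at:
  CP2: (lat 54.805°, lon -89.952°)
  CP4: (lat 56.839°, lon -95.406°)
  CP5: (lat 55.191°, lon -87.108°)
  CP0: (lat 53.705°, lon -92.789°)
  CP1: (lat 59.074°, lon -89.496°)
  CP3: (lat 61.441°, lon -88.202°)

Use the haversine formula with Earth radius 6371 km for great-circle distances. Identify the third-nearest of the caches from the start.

CP2

Distances from the start ((lat 57.508°, lon -91.075°)):
CP1: 197.1 km
CP4: 271.4 km
CP2: 308.5 km
CP5: 355.0 km
CP0: 436.3 km
CP3: 466.4 km
The third-nearest is CP2 at 308.5 km.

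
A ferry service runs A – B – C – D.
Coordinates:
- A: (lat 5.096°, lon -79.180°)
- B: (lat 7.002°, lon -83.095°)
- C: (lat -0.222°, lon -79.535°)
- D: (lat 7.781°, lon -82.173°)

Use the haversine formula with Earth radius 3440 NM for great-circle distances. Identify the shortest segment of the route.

Leg distances:
A→B: 260.2 NM
B→C: 483.3 NM
C→D: 505.8 NM
The shortest leg is A–B at 260.2 NM.

A–B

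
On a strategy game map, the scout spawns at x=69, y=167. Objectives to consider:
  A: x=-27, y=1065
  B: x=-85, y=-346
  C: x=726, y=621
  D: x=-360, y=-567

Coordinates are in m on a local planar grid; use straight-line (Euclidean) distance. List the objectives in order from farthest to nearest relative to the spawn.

Computing each straight-line distance from x=69, y=167:
A x=-27, y=1065: 903.1 m
D x=-360, y=-567: 850.2 m
C x=726, y=621: 798.6 m
B x=-85, y=-346: 535.6 m

A, D, C, B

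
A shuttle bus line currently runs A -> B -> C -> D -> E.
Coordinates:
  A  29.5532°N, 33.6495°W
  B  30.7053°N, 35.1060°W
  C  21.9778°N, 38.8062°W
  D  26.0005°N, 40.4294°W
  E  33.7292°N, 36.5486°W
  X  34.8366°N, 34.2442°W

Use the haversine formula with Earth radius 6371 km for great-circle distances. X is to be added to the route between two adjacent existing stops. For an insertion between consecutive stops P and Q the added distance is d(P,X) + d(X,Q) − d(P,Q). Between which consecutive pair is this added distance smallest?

Added distance for inserting X between each consecutive pair:
A–B: 866.7 km
B–C: 925.8 km
C–D: 2167.6 km
D–E: 454.8 km
Smallest added distance is 454.8 km, inserting between D and E.

between D and E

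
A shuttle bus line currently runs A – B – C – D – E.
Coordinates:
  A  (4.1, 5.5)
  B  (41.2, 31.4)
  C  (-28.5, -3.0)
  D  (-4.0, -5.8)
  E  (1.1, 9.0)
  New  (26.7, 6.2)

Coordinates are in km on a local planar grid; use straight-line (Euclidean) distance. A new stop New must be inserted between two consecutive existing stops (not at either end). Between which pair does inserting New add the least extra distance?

between A and B

Added distance for inserting New between each consecutive pair:
A–B: 6.4 km
B–C: 7.3 km
C–D: 64.3 km
D–E: 43.1 km
Smallest added distance is 6.4 km, inserting between A and B.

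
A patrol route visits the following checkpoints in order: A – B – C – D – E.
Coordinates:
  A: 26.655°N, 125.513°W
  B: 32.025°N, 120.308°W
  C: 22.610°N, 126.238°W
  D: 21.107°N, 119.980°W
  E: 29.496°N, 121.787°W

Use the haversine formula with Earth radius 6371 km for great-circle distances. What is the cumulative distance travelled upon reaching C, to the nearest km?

Leg distances:
A→B: 781.5 km  (cumulative 781.5 km)
B→C: 1199.1 km  (cumulative 1980.5 km)
Cumulative distance at C ≈ 1981 km.

1981 km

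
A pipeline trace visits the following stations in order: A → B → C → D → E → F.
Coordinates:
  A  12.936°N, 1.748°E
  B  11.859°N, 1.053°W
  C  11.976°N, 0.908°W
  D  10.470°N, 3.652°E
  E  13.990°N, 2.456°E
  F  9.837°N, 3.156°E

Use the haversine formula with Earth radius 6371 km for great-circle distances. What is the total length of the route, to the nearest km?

1753 km

Leg distances:
A→B: 326.9 km  (cumulative 326.9 km)
B→C: 20.4 km  (cumulative 347.4 km)
C→D: 524.8 km  (cumulative 872.1 km)
D→E: 412.4 km  (cumulative 1284.5 km)
E→F: 468.0 km  (cumulative 1752.6 km)
Total route length ≈ 1753 km.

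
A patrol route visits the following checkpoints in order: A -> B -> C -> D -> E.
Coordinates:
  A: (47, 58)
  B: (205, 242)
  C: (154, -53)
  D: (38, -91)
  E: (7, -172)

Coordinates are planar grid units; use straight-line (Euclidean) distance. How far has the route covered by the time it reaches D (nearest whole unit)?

Leg distances:
A→B: 242.5  (cumulative 242.5)
B→C: 299.4  (cumulative 541.9)
C→D: 122.1  (cumulative 664.0)
Cumulative distance at D ≈ 664.

664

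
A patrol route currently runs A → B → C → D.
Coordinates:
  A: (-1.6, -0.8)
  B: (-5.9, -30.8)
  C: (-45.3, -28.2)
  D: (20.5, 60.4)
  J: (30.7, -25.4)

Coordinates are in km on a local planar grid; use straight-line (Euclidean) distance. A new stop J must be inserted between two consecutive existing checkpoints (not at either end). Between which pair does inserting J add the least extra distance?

Added distance for inserting J between each consecutive pair:
A–B: 47.3 km
B–C: 73.6 km
C–D: 52.1 km
Smallest added distance is 47.3 km, inserting between A and B.

between A and B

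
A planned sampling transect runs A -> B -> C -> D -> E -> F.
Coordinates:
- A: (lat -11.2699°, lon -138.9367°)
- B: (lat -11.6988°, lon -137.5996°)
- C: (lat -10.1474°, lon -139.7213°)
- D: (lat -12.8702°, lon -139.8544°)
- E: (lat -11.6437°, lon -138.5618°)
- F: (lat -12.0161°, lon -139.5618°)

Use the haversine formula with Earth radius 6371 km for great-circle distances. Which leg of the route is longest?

C–D

Leg distances:
A→B: 153.3 km
B→C: 288.8 km
C→D: 303.1 km
D→E: 195.8 km
E→F: 116.4 km
The longest leg is C–D at 303.1 km.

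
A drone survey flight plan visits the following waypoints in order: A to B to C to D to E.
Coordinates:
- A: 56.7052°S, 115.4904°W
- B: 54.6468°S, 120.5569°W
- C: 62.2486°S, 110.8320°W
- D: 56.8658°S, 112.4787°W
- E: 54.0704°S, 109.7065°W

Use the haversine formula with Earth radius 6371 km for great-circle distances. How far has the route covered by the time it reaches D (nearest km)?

Leg distances:
A→B: 391.4 km  (cumulative 391.4 km)
B→C: 1014.9 km  (cumulative 1406.2 km)
C→D: 605.6 km  (cumulative 2011.9 km)
Cumulative distance at D ≈ 2012 km.

2012 km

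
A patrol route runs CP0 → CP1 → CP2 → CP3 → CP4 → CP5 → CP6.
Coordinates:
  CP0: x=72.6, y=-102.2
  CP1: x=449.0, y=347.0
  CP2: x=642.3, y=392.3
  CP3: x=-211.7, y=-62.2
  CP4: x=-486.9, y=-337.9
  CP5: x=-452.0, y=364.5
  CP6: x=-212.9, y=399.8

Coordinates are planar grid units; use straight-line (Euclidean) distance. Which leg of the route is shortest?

CP1–CP2

Leg distances:
CP0→CP1: 586.1
CP1→CP2: 198.5
CP2→CP3: 967.4
CP3→CP4: 389.5
CP4→CP5: 703.3
CP5→CP6: 241.7
The shortest leg is CP1–CP2 at 198.5.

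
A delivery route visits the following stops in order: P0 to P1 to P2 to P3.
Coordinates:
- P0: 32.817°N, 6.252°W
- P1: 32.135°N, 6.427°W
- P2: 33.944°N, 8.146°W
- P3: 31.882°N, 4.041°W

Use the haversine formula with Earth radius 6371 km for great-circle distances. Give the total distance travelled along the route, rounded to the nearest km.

781 km

Leg distances:
P0→P1: 77.6 km  (cumulative 77.6 km)
P1→P2: 257.2 km  (cumulative 334.8 km)
P2→P3: 446.5 km  (cumulative 781.2 km)
Total route length ≈ 781 km.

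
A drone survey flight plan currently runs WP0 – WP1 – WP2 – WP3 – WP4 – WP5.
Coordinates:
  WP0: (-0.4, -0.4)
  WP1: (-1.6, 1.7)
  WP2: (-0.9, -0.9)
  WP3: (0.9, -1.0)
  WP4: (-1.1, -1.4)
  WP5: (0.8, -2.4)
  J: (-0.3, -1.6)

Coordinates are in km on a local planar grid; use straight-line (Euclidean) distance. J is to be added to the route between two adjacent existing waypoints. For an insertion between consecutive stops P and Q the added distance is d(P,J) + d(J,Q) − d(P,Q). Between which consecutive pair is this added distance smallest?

Added distance for inserting J between each consecutive pair:
WP0–WP1: 2.3 km
WP1–WP2: 1.8 km
WP2–WP3: 0.5 km
WP3–WP4: 0.1 km
WP4–WP5: 0.0 km
Smallest added distance is 0.0 km, inserting between WP4 and WP5.

between WP4 and WP5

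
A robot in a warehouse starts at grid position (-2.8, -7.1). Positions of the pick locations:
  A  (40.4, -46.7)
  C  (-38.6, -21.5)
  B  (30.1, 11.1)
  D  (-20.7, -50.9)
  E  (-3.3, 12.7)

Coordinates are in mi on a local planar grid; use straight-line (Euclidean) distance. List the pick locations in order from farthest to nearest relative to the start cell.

A, D, C, B, E

Distance from the start cell at (-2.8, -7.1) to each:
A (40.4, -46.7): 58.6 mi
D (-20.7, -50.9): 47.3 mi
C (-38.6, -21.5): 38.6 mi
B (30.1, 11.1): 37.6 mi
E (-3.3, 12.7): 19.8 mi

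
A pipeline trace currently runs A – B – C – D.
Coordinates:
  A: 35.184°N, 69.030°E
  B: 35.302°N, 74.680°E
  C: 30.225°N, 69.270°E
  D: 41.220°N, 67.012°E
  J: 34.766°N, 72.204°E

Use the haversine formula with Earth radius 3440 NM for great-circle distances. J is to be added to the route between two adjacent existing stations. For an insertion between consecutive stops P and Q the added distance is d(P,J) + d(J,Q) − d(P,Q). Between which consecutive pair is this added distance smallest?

Added distance for inserting J between each consecutive pair:
A–B: 6.9 NM
B–C: 27.2 NM
C–D: 99.9 NM
Smallest added distance is 6.9 NM, inserting between A and B.

between A and B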